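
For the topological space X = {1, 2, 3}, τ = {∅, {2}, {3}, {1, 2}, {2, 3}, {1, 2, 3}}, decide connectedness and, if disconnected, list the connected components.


(X, τ) is disconnected; components = [{3}, {1, 2}].

Find clopen sets (U ∈ τ with X ∖ U ∈ τ):
  U = ∅, X ∖ U = {1, 2, 3} — both open, so U is clopen.
  U = {3}, X ∖ U = {1, 2} — both open, so U is clopen.
  U = {1, 2}, X ∖ U = {3} — both open, so U is clopen.
  U = {1, 2, 3}, X ∖ U = ∅ — both open, so U is clopen.
Nontrivial clopen(s) exist: e.g. {1, 2}. So (X, τ) is disconnected.
Compute connected components by grouping points that agree on all clopens:
  component: {3}
  component: {1, 2}


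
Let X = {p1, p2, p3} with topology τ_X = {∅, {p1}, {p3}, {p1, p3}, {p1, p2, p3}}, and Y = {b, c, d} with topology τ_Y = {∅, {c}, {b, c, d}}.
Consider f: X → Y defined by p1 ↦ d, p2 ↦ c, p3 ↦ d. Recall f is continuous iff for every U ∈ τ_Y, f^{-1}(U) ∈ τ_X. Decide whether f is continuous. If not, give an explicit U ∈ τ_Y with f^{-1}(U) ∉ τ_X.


f is NOT continuous.

Compute f^{-1}(U) for each U ∈ τ_Y:
  U = ∅: f^{-1}(U) = ∅ ∈ τ_X ✓.
  U = {c}: f^{-1}(U) = {p2} ∉ τ_X ✗.
  U = {b, c, d}: f^{-1}(U) = {p1, p2, p3} ∈ τ_X ✓.
Found U = {c} with f^{-1}(U) = {p2} not in τ_X. Therefore f is NOT continuous.


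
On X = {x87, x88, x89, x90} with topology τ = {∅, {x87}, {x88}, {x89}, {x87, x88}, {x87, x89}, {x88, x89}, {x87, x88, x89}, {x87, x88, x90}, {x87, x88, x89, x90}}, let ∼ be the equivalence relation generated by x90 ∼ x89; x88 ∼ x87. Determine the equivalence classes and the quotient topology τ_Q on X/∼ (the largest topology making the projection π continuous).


X/∼ = {[x87=x88], [x89=x90]}; |τ_Q| = 3.

Equivalence classes: [x87=x88], [x89=x90].
Quotient map π: X → X/∼ sends x87 ↦ [x87=x88], x88 ↦ [x87=x88], x89 ↦ [x89=x90], x90 ↦ [x89=x90].
For each subset V ⊆ X/∼, compute π^{-1}(V) ⊆ X and check whether π^{-1}(V) ∈ τ. V is open in τ_Q iff π^{-1}(V) ∈ τ.
  V = {}: π^{-1}(V) = ∅ ∈ τ ✓.
  V = {[x87=x88]}: π^{-1}(V) = {x87, x88} ∈ τ ✓.
  V = {[x89=x90]}: π^{-1}(V) = {x89, x90} ∉ τ ✗.
  V = {[x87=x88], [x89=x90]}: π^{-1}(V) = {x87, x88, x89, x90} ∈ τ ✓.
Open sets in the quotient: τ_Q = {{}, {[x87=x88]}, {[x87=x88], [x89=x90]}} (3 elements).


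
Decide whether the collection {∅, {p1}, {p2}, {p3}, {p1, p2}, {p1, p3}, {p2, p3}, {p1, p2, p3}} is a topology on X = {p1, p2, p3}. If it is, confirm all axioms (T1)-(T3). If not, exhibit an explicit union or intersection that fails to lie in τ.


τ IS a topology on X.

Axiom (T1): ∅ ∈ τ? Yes; X ∈ τ? Yes.
Axiom (T2/T3): check pairwise unions and intersections of members of τ.
All pairwise intersections and unions checked — each lies in τ. Therefore τ satisfies (T1), (T2), (T3): it IS a topology on X.


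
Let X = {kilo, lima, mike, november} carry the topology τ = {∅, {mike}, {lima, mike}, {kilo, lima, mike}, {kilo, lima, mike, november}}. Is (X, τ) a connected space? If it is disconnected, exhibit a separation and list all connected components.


(X, τ) is connected.

Find clopen sets (U ∈ τ with X ∖ U ∈ τ):
  U = ∅, X ∖ U = {kilo, lima, mike, november} — both open, so U is clopen.
  U = {kilo, lima, mike, november}, X ∖ U = ∅ — both open, so U is clopen.
Only trivial clopens (∅ and X) exist, so (X, τ) is connected.
Compute connected components by grouping points that agree on all clopens:
  component: {kilo, lima, mike, november}


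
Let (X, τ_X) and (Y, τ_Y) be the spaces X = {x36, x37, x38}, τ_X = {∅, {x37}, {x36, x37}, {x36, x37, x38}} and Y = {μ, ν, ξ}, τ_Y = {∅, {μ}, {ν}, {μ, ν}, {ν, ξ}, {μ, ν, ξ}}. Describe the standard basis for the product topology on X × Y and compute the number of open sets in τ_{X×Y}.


Basis B = {∅ × ∅, {x37} × {μ}, {x37} × {ν}, {x36, x37} × {μ}, {x36, x37} × {ν}, {x37} × {μ, ν}, {x37} × {ν, ξ}, {x36, x37, x38} × {μ}, {x36, x37, x38} × {ν}, {x37} × {μ, ν, ξ}, {x36, x37} × {μ, ν}, {x36, x37} × {ν, ξ}, {x36, x37} × {μ, ν, ξ}, {x36, x37, x38} × {μ, ν}, {x36, x37, x38} × {ν, ξ}, {x36, x37, x38} × {μ, ν, ξ}}; |τ_{X×Y}| = 40.

Enumerate products U × V with U ∈ τ_X, V ∈ τ_Y (deduplicated):
  ∅ × ∅ = {} (∅)
  {x37} × {μ} = {(x37,μ)}
  {x37} × {ν} = {(x37,ν)}
  {x36, x37} × {μ} = {(x36,μ), (x37,μ)}
  {x36, x37} × {ν} = {(x36,ν), (x37,ν)}
  {x37} × {μ, ν} = {(x37,μ), (x37,ν)}
  {x37} × {ν, ξ} = {(x37,ν), (x37,ξ)}
  {x36, x37, x38} × {μ} = {(x36,μ), (x37,μ), (x38,μ)}
  {x36, x37, x38} × {ν} = {(x36,ν), (x37,ν), (x38,ν)}
  {x37} × {μ, ν, ξ} = {(x37,μ), (x37,ν), (x37,ξ)}
  {x36, x37} × {μ, ν} = {(x36,μ), (x36,ν), (x37,μ), (x37,ν)}
  {x36, x37} × {ν, ξ} = {(x36,ν), (x36,ξ), (x37,ν), (x37,ξ)}
  {x36, x37} × {μ, ν, ξ} = {(x36,μ), (x36,ν), (x36,ξ), (x37,μ), (x37,ν), (x37,ξ)}
  {x36, x37, x38} × {μ, ν} = {(x36,μ), (x36,ν), (x37,μ), (x37,ν), (x38,μ), (x38,ν)}
  {x36, x37, x38} × {ν, ξ} = {(x36,ν), (x36,ξ), (x37,ν), (x37,ξ), (x38,ν), (x38,ξ)}
  {x36, x37, x38} × {μ, ν, ξ} = {(x36,μ), (x36,ν), (x36,ξ), (x37,μ), (x37,ν), (x37,ξ), (x38,μ), (x38,ν), (x38,ξ)}
These 16 distinct sets form the basis B.
Close under arbitrary unions to get τ_{X×Y}; counting gives |τ_{X×Y}| = 40.


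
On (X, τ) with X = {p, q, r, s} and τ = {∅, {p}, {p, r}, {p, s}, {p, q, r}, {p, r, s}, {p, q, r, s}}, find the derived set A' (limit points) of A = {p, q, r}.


A' = {q, r, s}

For each x ∈ X, list the open sets U ∈ τ with x ∈ U, then check whether U ∩ (A ∖ {x}) ≠ ∅ for every such U.
  x = p: open {p} ∋ x has {p} ∩ (A ∖ {p}) = ∅, so x is NOT a limit point.
  x = q: opens ∋ x are {p, q, r}, {p, q, r, s}; each meets A ∖ {q}, so x IS a limit point.
  x = r: opens ∋ x are {p, r}, {p, q, r}, {p, r, s}, {p, q, r, s}; each meets A ∖ {r}, so x IS a limit point.
  x = s: opens ∋ x are {p, s}, {p, r, s}, {p, q, r, s}; each meets A ∖ {s}, so x IS a limit point.
Collecting: A' = {q, r, s}.


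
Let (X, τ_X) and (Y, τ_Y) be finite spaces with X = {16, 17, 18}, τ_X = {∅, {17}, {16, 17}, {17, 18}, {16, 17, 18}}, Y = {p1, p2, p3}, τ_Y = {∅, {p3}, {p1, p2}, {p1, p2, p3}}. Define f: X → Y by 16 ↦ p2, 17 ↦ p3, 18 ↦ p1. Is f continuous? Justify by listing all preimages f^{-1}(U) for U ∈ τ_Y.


f is NOT continuous.

Compute f^{-1}(U) for each U ∈ τ_Y:
  U = ∅: f^{-1}(U) = ∅ ∈ τ_X ✓.
  U = {p3}: f^{-1}(U) = {17} ∈ τ_X ✓.
  U = {p1, p2}: f^{-1}(U) = {16, 18} ∉ τ_X ✗.
  U = {p1, p2, p3}: f^{-1}(U) = {16, 17, 18} ∈ τ_X ✓.
Found U = {p1, p2} with f^{-1}(U) = {16, 18} not in τ_X. Therefore f is NOT continuous.


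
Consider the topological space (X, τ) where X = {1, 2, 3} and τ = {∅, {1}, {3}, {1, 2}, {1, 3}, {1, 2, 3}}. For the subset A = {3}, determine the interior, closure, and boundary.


int(A) = {3}, cl(A) = {3}, ∂A = ∅.

Closed sets in (X, τ) are complements of opens:
  closed(X, τ) = {∅, {2}, {3}, {1, 2}, {2, 3}, {1, 2, 3}}.
int(A) = ⋃ {U ∈ τ : U ⊆ A}. Opens contained in A: ∅, {3}.
Taking the union of these: int(A) = {3}.
cl(A) = ⋂ {C closed : A ⊆ C}. Closed sets containing A: {3}, {2, 3}, {1, 2, 3}.
Intersecting these: cl(A) = {3}.
∂A = cl(A) ∖ int(A) = {3} ∖ {3} = ∅.


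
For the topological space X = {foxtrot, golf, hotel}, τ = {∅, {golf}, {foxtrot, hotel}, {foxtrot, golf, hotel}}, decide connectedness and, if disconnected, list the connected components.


(X, τ) is disconnected; components = [{golf}, {foxtrot, hotel}].

Find clopen sets (U ∈ τ with X ∖ U ∈ τ):
  U = ∅, X ∖ U = {foxtrot, golf, hotel} — both open, so U is clopen.
  U = {golf}, X ∖ U = {foxtrot, hotel} — both open, so U is clopen.
  U = {foxtrot, hotel}, X ∖ U = {golf} — both open, so U is clopen.
  U = {foxtrot, golf, hotel}, X ∖ U = ∅ — both open, so U is clopen.
Nontrivial clopen(s) exist: e.g. {golf}. So (X, τ) is disconnected.
Compute connected components by grouping points that agree on all clopens:
  component: {golf}
  component: {foxtrot, hotel}


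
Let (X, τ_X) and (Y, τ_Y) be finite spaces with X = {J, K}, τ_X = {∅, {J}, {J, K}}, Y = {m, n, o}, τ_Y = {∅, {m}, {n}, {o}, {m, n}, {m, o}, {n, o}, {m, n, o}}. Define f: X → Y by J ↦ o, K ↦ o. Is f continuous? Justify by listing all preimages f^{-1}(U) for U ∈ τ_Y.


f IS continuous.

Compute f^{-1}(U) for each U ∈ τ_Y:
  U = ∅: f^{-1}(U) = ∅ ∈ τ_X ✓.
  U = {m}: f^{-1}(U) = ∅ ∈ τ_X ✓.
  U = {n}: f^{-1}(U) = ∅ ∈ τ_X ✓.
  U = {o}: f^{-1}(U) = {J, K} ∈ τ_X ✓.
  U = {m, n}: f^{-1}(U) = ∅ ∈ τ_X ✓.
  U = {m, o}: f^{-1}(U) = {J, K} ∈ τ_X ✓.
  U = {n, o}: f^{-1}(U) = {J, K} ∈ τ_X ✓.
  U = {m, n, o}: f^{-1}(U) = {J, K} ∈ τ_X ✓.
Every preimage lies in τ_X, so f IS continuous.


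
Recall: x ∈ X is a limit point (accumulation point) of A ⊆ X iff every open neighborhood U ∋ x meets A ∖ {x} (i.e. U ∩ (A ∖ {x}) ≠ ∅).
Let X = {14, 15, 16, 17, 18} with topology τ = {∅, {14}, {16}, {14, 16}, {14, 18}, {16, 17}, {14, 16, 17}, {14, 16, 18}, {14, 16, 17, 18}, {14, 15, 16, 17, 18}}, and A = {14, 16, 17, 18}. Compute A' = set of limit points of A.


A' = {15, 17, 18}

For each x ∈ X, list the open sets U ∈ τ with x ∈ U, then check whether U ∩ (A ∖ {x}) ≠ ∅ for every such U.
  x = 14: open {14} ∋ x has {14} ∩ (A ∖ {14}) = ∅, so x is NOT a limit point.
  x = 15: opens ∋ x are {14, 15, 16, 17, 18}; each meets A ∖ {15}, so x IS a limit point.
  x = 16: open {16} ∋ x has {16} ∩ (A ∖ {16}) = ∅, so x is NOT a limit point.
  x = 17: opens ∋ x are {16, 17}, {14, 16, 17}, {14, 16, 17, 18}, {14, 15, 16, 17, 18}; each meets A ∖ {17}, so x IS a limit point.
  x = 18: opens ∋ x are {14, 18}, {14, 16, 18}, {14, 16, 17, 18}, {14, 15, 16, 17, 18}; each meets A ∖ {18}, so x IS a limit point.
Collecting: A' = {15, 17, 18}.


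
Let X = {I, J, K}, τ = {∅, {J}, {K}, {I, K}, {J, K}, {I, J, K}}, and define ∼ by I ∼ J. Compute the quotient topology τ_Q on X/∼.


X/∼ = {[I=J], [K]}; |τ_Q| = 3.

Equivalence classes: [I=J], [K].
Quotient map π: X → X/∼ sends I ↦ [I=J], J ↦ [I=J], K ↦ [K].
For each subset V ⊆ X/∼, compute π^{-1}(V) ⊆ X and check whether π^{-1}(V) ∈ τ. V is open in τ_Q iff π^{-1}(V) ∈ τ.
  V = {}: π^{-1}(V) = ∅ ∈ τ ✓.
  V = {[I=J]}: π^{-1}(V) = {I, J} ∉ τ ✗.
  V = {[K]}: π^{-1}(V) = {K} ∈ τ ✓.
  V = {[I=J], [K]}: π^{-1}(V) = {I, J, K} ∈ τ ✓.
Open sets in the quotient: τ_Q = {{}, {[K]}, {[I=J], [K]}} (3 elements).


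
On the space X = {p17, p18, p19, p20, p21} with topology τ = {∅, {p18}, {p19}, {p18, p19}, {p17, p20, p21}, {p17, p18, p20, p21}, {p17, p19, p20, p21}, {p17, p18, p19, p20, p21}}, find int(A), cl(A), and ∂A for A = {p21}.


int(A) = ∅, cl(A) = {p17, p20, p21}, ∂A = {p17, p20, p21}.

Closed sets in (X, τ) are complements of opens:
  closed(X, τ) = {∅, {p18}, {p19}, {p18, p19}, {p17, p20, p21}, {p17, p18, p20, p21}, {p17, p19, p20, p21}, {p17, p18, p19, p20, p21}}.
int(A) = ⋃ {U ∈ τ : U ⊆ A}. Opens contained in A: ∅.
Taking the union of these: int(A) = ∅.
cl(A) = ⋂ {C closed : A ⊆ C}. Closed sets containing A: {p17, p20, p21}, {p17, p18, p20, p21}, {p17, p19, p20, p21}, {p17, p18, p19, p20, p21}.
Intersecting these: cl(A) = {p17, p20, p21}.
∂A = cl(A) ∖ int(A) = {p17, p20, p21} ∖ ∅ = {p17, p20, p21}.


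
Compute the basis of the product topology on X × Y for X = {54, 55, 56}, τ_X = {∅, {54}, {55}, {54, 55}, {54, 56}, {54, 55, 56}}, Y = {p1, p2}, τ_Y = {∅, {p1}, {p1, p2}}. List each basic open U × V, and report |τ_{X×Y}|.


Basis B = {∅ × ∅, {54} × {p1}, {55} × {p1}, {54} × {p1, p2}, {54, 55} × {p1}, {54, 56} × {p1}, {55} × {p1, p2}, {54, 55, 56} × {p1}, {54, 55} × {p1, p2}, {54, 56} × {p1, p2}, {54, 55, 56} × {p1, p2}}; |τ_{X×Y}| = 18.

Enumerate products U × V with U ∈ τ_X, V ∈ τ_Y (deduplicated):
  ∅ × ∅ = {} (∅)
  {54} × {p1} = {(54,p1)}
  {55} × {p1} = {(55,p1)}
  {54} × {p1, p2} = {(54,p1), (54,p2)}
  {54, 55} × {p1} = {(54,p1), (55,p1)}
  {54, 56} × {p1} = {(54,p1), (56,p1)}
  {55} × {p1, p2} = {(55,p1), (55,p2)}
  {54, 55, 56} × {p1} = {(54,p1), (55,p1), (56,p1)}
  {54, 55} × {p1, p2} = {(54,p1), (54,p2), (55,p1), (55,p2)}
  {54, 56} × {p1, p2} = {(54,p1), (54,p2), (56,p1), (56,p2)}
  {54, 55, 56} × {p1, p2} = {(54,p1), (54,p2), (55,p1), (55,p2), (56,p1), (56,p2)}
These 11 distinct sets form the basis B.
Close under arbitrary unions to get τ_{X×Y}; counting gives |τ_{X×Y}| = 18.


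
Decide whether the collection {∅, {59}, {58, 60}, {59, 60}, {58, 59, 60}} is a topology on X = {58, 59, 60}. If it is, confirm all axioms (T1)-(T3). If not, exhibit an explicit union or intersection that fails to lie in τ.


τ is NOT a topology on X.

Axiom (T1): ∅ ∈ τ? Yes; X ∈ τ? Yes.
Axiom (T2/T3): check pairwise unions and intersections of members of τ.
Counterexample for (T3): {58, 60} ∩ {59, 60} = {60} ∉ τ. Therefore τ is NOT a topology.


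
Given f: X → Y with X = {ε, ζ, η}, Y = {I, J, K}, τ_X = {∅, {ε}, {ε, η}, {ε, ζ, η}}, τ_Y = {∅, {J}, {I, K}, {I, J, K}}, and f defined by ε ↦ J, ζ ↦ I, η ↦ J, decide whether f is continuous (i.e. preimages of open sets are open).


f is NOT continuous.

Compute f^{-1}(U) for each U ∈ τ_Y:
  U = ∅: f^{-1}(U) = ∅ ∈ τ_X ✓.
  U = {J}: f^{-1}(U) = {ε, η} ∈ τ_X ✓.
  U = {I, K}: f^{-1}(U) = {ζ} ∉ τ_X ✗.
  U = {I, J, K}: f^{-1}(U) = {ε, ζ, η} ∈ τ_X ✓.
Found U = {I, K} with f^{-1}(U) = {ζ} not in τ_X. Therefore f is NOT continuous.


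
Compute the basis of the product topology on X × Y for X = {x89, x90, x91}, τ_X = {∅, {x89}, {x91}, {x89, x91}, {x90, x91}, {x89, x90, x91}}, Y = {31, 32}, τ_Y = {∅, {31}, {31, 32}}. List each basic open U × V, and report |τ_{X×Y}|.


Basis B = {∅ × ∅, {x89} × {31}, {x91} × {31}, {x89} × {31, 32}, {x89, x91} × {31}, {x90, x91} × {31}, {x91} × {31, 32}, {x89, x90, x91} × {31}, {x89, x91} × {31, 32}, {x90, x91} × {31, 32}, {x89, x90, x91} × {31, 32}}; |τ_{X×Y}| = 18.

Enumerate products U × V with U ∈ τ_X, V ∈ τ_Y (deduplicated):
  ∅ × ∅ = {} (∅)
  {x89} × {31} = {(x89,31)}
  {x91} × {31} = {(x91,31)}
  {x89} × {31, 32} = {(x89,31), (x89,32)}
  {x89, x91} × {31} = {(x89,31), (x91,31)}
  {x90, x91} × {31} = {(x90,31), (x91,31)}
  {x91} × {31, 32} = {(x91,31), (x91,32)}
  {x89, x90, x91} × {31} = {(x89,31), (x90,31), (x91,31)}
  {x89, x91} × {31, 32} = {(x89,31), (x89,32), (x91,31), (x91,32)}
  {x90, x91} × {31, 32} = {(x90,31), (x90,32), (x91,31), (x91,32)}
  {x89, x90, x91} × {31, 32} = {(x89,31), (x89,32), (x90,31), (x90,32), (x91,31), (x91,32)}
These 11 distinct sets form the basis B.
Close under arbitrary unions to get τ_{X×Y}; counting gives |τ_{X×Y}| = 18.


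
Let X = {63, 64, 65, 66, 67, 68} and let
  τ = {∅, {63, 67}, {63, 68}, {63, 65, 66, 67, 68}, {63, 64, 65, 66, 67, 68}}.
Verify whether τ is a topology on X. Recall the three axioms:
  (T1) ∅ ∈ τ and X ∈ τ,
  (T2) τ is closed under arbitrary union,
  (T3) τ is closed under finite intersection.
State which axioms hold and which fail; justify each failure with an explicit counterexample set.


τ is NOT a topology on X.

Axiom (T1): ∅ ∈ τ? Yes; X ∈ τ? Yes.
Axiom (T2/T3): check pairwise unions and intersections of members of τ.
Counterexample for (T3): {63, 67} ∩ {63, 68} = {63} ∉ τ. Therefore τ is NOT a topology.


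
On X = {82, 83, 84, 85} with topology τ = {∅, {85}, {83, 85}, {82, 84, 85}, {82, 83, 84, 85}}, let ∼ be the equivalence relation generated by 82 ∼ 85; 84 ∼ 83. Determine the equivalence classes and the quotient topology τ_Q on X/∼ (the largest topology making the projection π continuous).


X/∼ = {[82=85], [83=84]}; |τ_Q| = 2.

Equivalence classes: [82=85], [83=84].
Quotient map π: X → X/∼ sends 82 ↦ [82=85], 83 ↦ [83=84], 84 ↦ [83=84], 85 ↦ [82=85].
For each subset V ⊆ X/∼, compute π^{-1}(V) ⊆ X and check whether π^{-1}(V) ∈ τ. V is open in τ_Q iff π^{-1}(V) ∈ τ.
  V = {}: π^{-1}(V) = ∅ ∈ τ ✓.
  V = {[82=85]}: π^{-1}(V) = {82, 85} ∉ τ ✗.
  V = {[83=84]}: π^{-1}(V) = {83, 84} ∉ τ ✗.
  V = {[82=85], [83=84]}: π^{-1}(V) = {82, 83, 84, 85} ∈ τ ✓.
Open sets in the quotient: τ_Q = {{}, {[82=85], [83=84]}} (2 elements).


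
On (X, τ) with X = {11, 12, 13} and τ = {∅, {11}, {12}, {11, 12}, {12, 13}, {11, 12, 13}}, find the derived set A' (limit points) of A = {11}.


A' = ∅

For each x ∈ X, list the open sets U ∈ τ with x ∈ U, then check whether U ∩ (A ∖ {x}) ≠ ∅ for every such U.
  x = 11: open {11} ∋ x has {11} ∩ (A ∖ {11}) = ∅, so x is NOT a limit point.
  x = 12: open {12} ∋ x has {12} ∩ (A ∖ {12}) = ∅, so x is NOT a limit point.
  x = 13: open {12, 13} ∋ x has {12, 13} ∩ (A ∖ {13}) = ∅, so x is NOT a limit point.
Collecting: A' = ∅.


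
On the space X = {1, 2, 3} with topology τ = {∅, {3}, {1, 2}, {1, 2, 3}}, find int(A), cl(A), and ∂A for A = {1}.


int(A) = ∅, cl(A) = {1, 2}, ∂A = {1, 2}.

Closed sets in (X, τ) are complements of opens:
  closed(X, τ) = {∅, {3}, {1, 2}, {1, 2, 3}}.
int(A) = ⋃ {U ∈ τ : U ⊆ A}. Opens contained in A: ∅.
Taking the union of these: int(A) = ∅.
cl(A) = ⋂ {C closed : A ⊆ C}. Closed sets containing A: {1, 2}, {1, 2, 3}.
Intersecting these: cl(A) = {1, 2}.
∂A = cl(A) ∖ int(A) = {1, 2} ∖ ∅ = {1, 2}.


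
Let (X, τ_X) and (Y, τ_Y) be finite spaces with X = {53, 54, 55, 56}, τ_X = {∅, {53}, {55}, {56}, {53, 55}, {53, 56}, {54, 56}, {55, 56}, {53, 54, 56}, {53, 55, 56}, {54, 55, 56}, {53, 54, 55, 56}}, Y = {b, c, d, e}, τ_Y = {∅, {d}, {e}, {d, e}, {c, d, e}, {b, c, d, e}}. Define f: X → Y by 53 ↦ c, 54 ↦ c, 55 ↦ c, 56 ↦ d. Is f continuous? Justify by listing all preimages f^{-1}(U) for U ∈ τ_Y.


f IS continuous.

Compute f^{-1}(U) for each U ∈ τ_Y:
  U = ∅: f^{-1}(U) = ∅ ∈ τ_X ✓.
  U = {d}: f^{-1}(U) = {56} ∈ τ_X ✓.
  U = {e}: f^{-1}(U) = ∅ ∈ τ_X ✓.
  U = {d, e}: f^{-1}(U) = {56} ∈ τ_X ✓.
  U = {c, d, e}: f^{-1}(U) = {53, 54, 55, 56} ∈ τ_X ✓.
  U = {b, c, d, e}: f^{-1}(U) = {53, 54, 55, 56} ∈ τ_X ✓.
Every preimage lies in τ_X, so f IS continuous.


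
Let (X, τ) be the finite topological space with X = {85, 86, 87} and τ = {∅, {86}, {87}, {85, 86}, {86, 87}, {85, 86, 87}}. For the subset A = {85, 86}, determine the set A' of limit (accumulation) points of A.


A' = {85}

For each x ∈ X, list the open sets U ∈ τ with x ∈ U, then check whether U ∩ (A ∖ {x}) ≠ ∅ for every such U.
  x = 85: opens ∋ x are {85, 86}, {85, 86, 87}; each meets A ∖ {85}, so x IS a limit point.
  x = 86: open {86} ∋ x has {86} ∩ (A ∖ {86}) = ∅, so x is NOT a limit point.
  x = 87: open {87} ∋ x has {87} ∩ (A ∖ {87}) = ∅, so x is NOT a limit point.
Collecting: A' = {85}.


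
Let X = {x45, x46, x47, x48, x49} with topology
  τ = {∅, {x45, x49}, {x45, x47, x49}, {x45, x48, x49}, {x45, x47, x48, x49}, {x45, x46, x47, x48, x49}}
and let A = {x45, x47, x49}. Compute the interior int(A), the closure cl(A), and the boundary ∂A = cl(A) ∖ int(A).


int(A) = {x45, x47, x49}, cl(A) = {x45, x46, x47, x48, x49}, ∂A = {x46, x48}.

Closed sets in (X, τ) are complements of opens:
  closed(X, τ) = {∅, {x46}, {x46, x47}, {x46, x48}, {x46, x47, x48}, {x45, x46, x47, x48, x49}}.
int(A) = ⋃ {U ∈ τ : U ⊆ A}. Opens contained in A: ∅, {x45, x49}, {x45, x47, x49}.
Taking the union of these: int(A) = {x45, x47, x49}.
cl(A) = ⋂ {C closed : A ⊆ C}. Closed sets containing A: {x45, x46, x47, x48, x49}.
Intersecting these: cl(A) = {x45, x46, x47, x48, x49}.
∂A = cl(A) ∖ int(A) = {x45, x46, x47, x48, x49} ∖ {x45, x47, x49} = {x46, x48}.


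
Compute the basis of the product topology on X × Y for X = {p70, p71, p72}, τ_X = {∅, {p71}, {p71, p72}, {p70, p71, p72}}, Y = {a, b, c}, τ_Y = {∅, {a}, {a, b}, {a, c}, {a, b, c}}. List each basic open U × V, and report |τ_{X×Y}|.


Basis B = {∅ × ∅, {p71} × {a}, {p71} × {a, b}, {p71} × {a, c}, {p71, p72} × {a}, {p70, p71, p72} × {a}, {p71} × {a, b, c}, {p71, p72} × {a, b}, {p71, p72} × {a, c}, {p70, p71, p72} × {a, b}, {p70, p71, p72} × {a, c}, {p71, p72} × {a, b, c}, {p70, p71, p72} × {a, b, c}}; |τ_{X×Y}| = 30.

Enumerate products U × V with U ∈ τ_X, V ∈ τ_Y (deduplicated):
  ∅ × ∅ = {} (∅)
  {p71} × {a} = {(p71,a)}
  {p71} × {a, b} = {(p71,a), (p71,b)}
  {p71} × {a, c} = {(p71,a), (p71,c)}
  {p71, p72} × {a} = {(p71,a), (p72,a)}
  {p70, p71, p72} × {a} = {(p70,a), (p71,a), (p72,a)}
  {p71} × {a, b, c} = {(p71,a), (p71,b), (p71,c)}
  {p71, p72} × {a, b} = {(p71,a), (p71,b), (p72,a), (p72,b)}
  {p71, p72} × {a, c} = {(p71,a), (p71,c), (p72,a), (p72,c)}
  {p70, p71, p72} × {a, b} = {(p70,a), (p70,b), (p71,a), (p71,b), (p72,a), (p72,b)}
  {p70, p71, p72} × {a, c} = {(p70,a), (p70,c), (p71,a), (p71,c), (p72,a), (p72,c)}
  {p71, p72} × {a, b, c} = {(p71,a), (p71,b), (p71,c), (p72,a), (p72,b), (p72,c)}
  {p70, p71, p72} × {a, b, c} = {(p70,a), (p70,b), (p70,c), (p71,a), (p71,b), (p71,c), (p72,a), (p72,b), (p72,c)}
These 13 distinct sets form the basis B.
Close under arbitrary unions to get τ_{X×Y}; counting gives |τ_{X×Y}| = 30.


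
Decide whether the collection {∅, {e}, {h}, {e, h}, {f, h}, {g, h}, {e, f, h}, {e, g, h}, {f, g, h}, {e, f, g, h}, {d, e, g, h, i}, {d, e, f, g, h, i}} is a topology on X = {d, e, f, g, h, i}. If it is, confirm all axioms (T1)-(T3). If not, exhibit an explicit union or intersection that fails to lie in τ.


τ IS a topology on X.

Axiom (T1): ∅ ∈ τ? Yes; X ∈ τ? Yes.
Axiom (T2/T3): check pairwise unions and intersections of members of τ.
All pairwise intersections and unions checked — each lies in τ. Therefore τ satisfies (T1), (T2), (T3): it IS a topology on X.


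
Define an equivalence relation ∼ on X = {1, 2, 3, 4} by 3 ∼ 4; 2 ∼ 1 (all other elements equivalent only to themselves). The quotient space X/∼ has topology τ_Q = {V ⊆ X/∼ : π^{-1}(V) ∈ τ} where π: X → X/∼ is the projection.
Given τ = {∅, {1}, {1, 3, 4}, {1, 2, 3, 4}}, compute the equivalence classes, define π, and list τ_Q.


X/∼ = {[1=2], [3=4]}; |τ_Q| = 2.

Equivalence classes: [1=2], [3=4].
Quotient map π: X → X/∼ sends 1 ↦ [1=2], 2 ↦ [1=2], 3 ↦ [3=4], 4 ↦ [3=4].
For each subset V ⊆ X/∼, compute π^{-1}(V) ⊆ X and check whether π^{-1}(V) ∈ τ. V is open in τ_Q iff π^{-1}(V) ∈ τ.
  V = {}: π^{-1}(V) = ∅ ∈ τ ✓.
  V = {[1=2]}: π^{-1}(V) = {1, 2} ∉ τ ✗.
  V = {[3=4]}: π^{-1}(V) = {3, 4} ∉ τ ✗.
  V = {[1=2], [3=4]}: π^{-1}(V) = {1, 2, 3, 4} ∈ τ ✓.
Open sets in the quotient: τ_Q = {{}, {[1=2], [3=4]}} (2 elements).


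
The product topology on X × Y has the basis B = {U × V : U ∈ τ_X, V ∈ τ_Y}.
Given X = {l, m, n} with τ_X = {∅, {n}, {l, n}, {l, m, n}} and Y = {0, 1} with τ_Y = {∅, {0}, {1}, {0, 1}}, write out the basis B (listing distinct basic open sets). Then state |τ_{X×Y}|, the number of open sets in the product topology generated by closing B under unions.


Basis B = {∅ × ∅, {n} × {0}, {n} × {1}, {l, n} × {0}, {l, n} × {1}, {n} × {0, 1}, {l, m, n} × {0}, {l, m, n} × {1}, {l, n} × {0, 1}, {l, m, n} × {0, 1}}; |τ_{X×Y}| = 16.

Enumerate products U × V with U ∈ τ_X, V ∈ τ_Y (deduplicated):
  ∅ × ∅ = {} (∅)
  {n} × {0} = {(n,0)}
  {n} × {1} = {(n,1)}
  {l, n} × {0} = {(l,0), (n,0)}
  {l, n} × {1} = {(l,1), (n,1)}
  {n} × {0, 1} = {(n,0), (n,1)}
  {l, m, n} × {0} = {(l,0), (m,0), (n,0)}
  {l, m, n} × {1} = {(l,1), (m,1), (n,1)}
  {l, n} × {0, 1} = {(l,0), (l,1), (n,0), (n,1)}
  {l, m, n} × {0, 1} = {(l,0), (l,1), (m,0), (m,1), (n,0), (n,1)}
These 10 distinct sets form the basis B.
Close under arbitrary unions to get τ_{X×Y}; counting gives |τ_{X×Y}| = 16.


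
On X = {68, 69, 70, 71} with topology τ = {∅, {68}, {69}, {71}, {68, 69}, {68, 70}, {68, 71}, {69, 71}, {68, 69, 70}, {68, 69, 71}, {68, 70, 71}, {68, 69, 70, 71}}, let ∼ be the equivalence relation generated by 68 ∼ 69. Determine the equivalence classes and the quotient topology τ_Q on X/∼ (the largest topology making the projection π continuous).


X/∼ = {[68=69], [70], [71]}; |τ_Q| = 6.

Equivalence classes: [68=69], [70], [71].
Quotient map π: X → X/∼ sends 68 ↦ [68=69], 69 ↦ [68=69], 70 ↦ [70], 71 ↦ [71].
For each subset V ⊆ X/∼, compute π^{-1}(V) ⊆ X and check whether π^{-1}(V) ∈ τ. V is open in τ_Q iff π^{-1}(V) ∈ τ.
  V = {}: π^{-1}(V) = ∅ ∈ τ ✓.
  V = {[68=69]}: π^{-1}(V) = {68, 69} ∈ τ ✓.
  V = {[70]}: π^{-1}(V) = {70} ∉ τ ✗.
  V = {[68=69], [70]}: π^{-1}(V) = {68, 69, 70} ∈ τ ✓.
  V = {[71]}: π^{-1}(V) = {71} ∈ τ ✓.
  V = {[68=69], [71]}: π^{-1}(V) = {68, 69, 71} ∈ τ ✓.
  V = {[70], [71]}: π^{-1}(V) = {70, 71} ∉ τ ✗.
  V = {[68=69], [70], [71]}: π^{-1}(V) = {68, 69, 70, 71} ∈ τ ✓.
Open sets in the quotient: τ_Q = {{}, {[68=69]}, {[68=69], [70]}, {[71]}, {[68=69], [71]}, {[68=69], [70], [71]}} (6 elements).


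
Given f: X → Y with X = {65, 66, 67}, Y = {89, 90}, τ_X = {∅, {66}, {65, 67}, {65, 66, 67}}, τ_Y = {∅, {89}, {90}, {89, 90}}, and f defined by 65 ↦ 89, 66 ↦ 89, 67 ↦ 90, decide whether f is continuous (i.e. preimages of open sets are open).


f is NOT continuous.

Compute f^{-1}(U) for each U ∈ τ_Y:
  U = ∅: f^{-1}(U) = ∅ ∈ τ_X ✓.
  U = {89}: f^{-1}(U) = {65, 66} ∉ τ_X ✗.
  U = {90}: f^{-1}(U) = {67} ∉ τ_X ✗.
  U = {89, 90}: f^{-1}(U) = {65, 66, 67} ∈ τ_X ✓.
Found U = {89} with f^{-1}(U) = {65, 66} not in τ_X. Therefore f is NOT continuous.


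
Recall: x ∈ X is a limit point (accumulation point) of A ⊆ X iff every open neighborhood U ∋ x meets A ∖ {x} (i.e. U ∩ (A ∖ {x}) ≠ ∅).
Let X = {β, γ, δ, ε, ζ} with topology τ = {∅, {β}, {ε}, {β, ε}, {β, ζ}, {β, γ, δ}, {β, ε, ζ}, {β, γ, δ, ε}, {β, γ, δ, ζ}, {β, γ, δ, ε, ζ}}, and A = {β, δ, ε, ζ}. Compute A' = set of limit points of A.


A' = {γ, δ, ζ}

For each x ∈ X, list the open sets U ∈ τ with x ∈ U, then check whether U ∩ (A ∖ {x}) ≠ ∅ for every such U.
  x = β: open {β} ∋ x has {β} ∩ (A ∖ {β}) = ∅, so x is NOT a limit point.
  x = γ: opens ∋ x are {β, γ, δ}, {β, γ, δ, ε}, {β, γ, δ, ζ}, {β, γ, δ, ε, ζ}; each meets A ∖ {γ}, so x IS a limit point.
  x = δ: opens ∋ x are {β, γ, δ}, {β, γ, δ, ε}, {β, γ, δ, ζ}, {β, γ, δ, ε, ζ}; each meets A ∖ {δ}, so x IS a limit point.
  x = ε: open {ε} ∋ x has {ε} ∩ (A ∖ {ε}) = ∅, so x is NOT a limit point.
  x = ζ: opens ∋ x are {β, ζ}, {β, ε, ζ}, {β, γ, δ, ζ}, {β, γ, δ, ε, ζ}; each meets A ∖ {ζ}, so x IS a limit point.
Collecting: A' = {γ, δ, ζ}.


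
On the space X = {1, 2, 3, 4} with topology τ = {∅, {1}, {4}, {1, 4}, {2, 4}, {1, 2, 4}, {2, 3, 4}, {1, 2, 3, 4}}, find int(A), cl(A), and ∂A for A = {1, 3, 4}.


int(A) = {1, 4}, cl(A) = {1, 2, 3, 4}, ∂A = {2, 3}.

Closed sets in (X, τ) are complements of opens:
  closed(X, τ) = {∅, {1}, {3}, {1, 3}, {2, 3}, {1, 2, 3}, {2, 3, 4}, {1, 2, 3, 4}}.
int(A) = ⋃ {U ∈ τ : U ⊆ A}. Opens contained in A: ∅, {1}, {4}, {1, 4}.
Taking the union of these: int(A) = {1, 4}.
cl(A) = ⋂ {C closed : A ⊆ C}. Closed sets containing A: {1, 2, 3, 4}.
Intersecting these: cl(A) = {1, 2, 3, 4}.
∂A = cl(A) ∖ int(A) = {1, 2, 3, 4} ∖ {1, 4} = {2, 3}.


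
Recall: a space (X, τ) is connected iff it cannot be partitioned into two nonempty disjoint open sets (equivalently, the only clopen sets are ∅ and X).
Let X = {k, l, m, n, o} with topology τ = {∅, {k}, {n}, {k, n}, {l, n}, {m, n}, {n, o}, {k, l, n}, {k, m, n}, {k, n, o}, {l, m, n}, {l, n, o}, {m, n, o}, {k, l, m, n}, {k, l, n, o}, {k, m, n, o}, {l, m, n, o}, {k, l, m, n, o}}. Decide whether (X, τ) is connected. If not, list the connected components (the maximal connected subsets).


(X, τ) is disconnected; components = [{k}, {l, m, n, o}].

Find clopen sets (U ∈ τ with X ∖ U ∈ τ):
  U = ∅, X ∖ U = {k, l, m, n, o} — both open, so U is clopen.
  U = {k}, X ∖ U = {l, m, n, o} — both open, so U is clopen.
  U = {l, m, n, o}, X ∖ U = {k} — both open, so U is clopen.
  U = {k, l, m, n, o}, X ∖ U = ∅ — both open, so U is clopen.
Nontrivial clopen(s) exist: e.g. {k}. So (X, τ) is disconnected.
Compute connected components by grouping points that agree on all clopens:
  component: {k}
  component: {l, m, n, o}


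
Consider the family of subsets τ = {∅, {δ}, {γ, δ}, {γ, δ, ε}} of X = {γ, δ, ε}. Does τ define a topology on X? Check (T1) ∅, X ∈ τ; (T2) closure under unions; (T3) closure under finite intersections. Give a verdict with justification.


τ IS a topology on X.

Axiom (T1): ∅ ∈ τ? Yes; X ∈ τ? Yes.
Axiom (T2/T3): check pairwise unions and intersections of members of τ.
All pairwise intersections and unions checked — each lies in τ. Therefore τ satisfies (T1), (T2), (T3): it IS a topology on X.


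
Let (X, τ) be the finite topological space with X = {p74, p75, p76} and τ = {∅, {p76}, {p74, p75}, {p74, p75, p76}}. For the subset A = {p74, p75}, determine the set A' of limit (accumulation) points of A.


A' = {p74, p75}

For each x ∈ X, list the open sets U ∈ τ with x ∈ U, then check whether U ∩ (A ∖ {x}) ≠ ∅ for every such U.
  x = p74: opens ∋ x are {p74, p75}, {p74, p75, p76}; each meets A ∖ {p74}, so x IS a limit point.
  x = p75: opens ∋ x are {p74, p75}, {p74, p75, p76}; each meets A ∖ {p75}, so x IS a limit point.
  x = p76: open {p76} ∋ x has {p76} ∩ (A ∖ {p76}) = ∅, so x is NOT a limit point.
Collecting: A' = {p74, p75}.


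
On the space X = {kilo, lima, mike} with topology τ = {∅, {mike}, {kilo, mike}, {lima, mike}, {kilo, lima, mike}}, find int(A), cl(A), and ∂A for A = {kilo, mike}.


int(A) = {kilo, mike}, cl(A) = {kilo, lima, mike}, ∂A = {lima}.

Closed sets in (X, τ) are complements of opens:
  closed(X, τ) = {∅, {kilo}, {lima}, {kilo, lima}, {kilo, lima, mike}}.
int(A) = ⋃ {U ∈ τ : U ⊆ A}. Opens contained in A: ∅, {mike}, {kilo, mike}.
Taking the union of these: int(A) = {kilo, mike}.
cl(A) = ⋂ {C closed : A ⊆ C}. Closed sets containing A: {kilo, lima, mike}.
Intersecting these: cl(A) = {kilo, lima, mike}.
∂A = cl(A) ∖ int(A) = {kilo, lima, mike} ∖ {kilo, mike} = {lima}.


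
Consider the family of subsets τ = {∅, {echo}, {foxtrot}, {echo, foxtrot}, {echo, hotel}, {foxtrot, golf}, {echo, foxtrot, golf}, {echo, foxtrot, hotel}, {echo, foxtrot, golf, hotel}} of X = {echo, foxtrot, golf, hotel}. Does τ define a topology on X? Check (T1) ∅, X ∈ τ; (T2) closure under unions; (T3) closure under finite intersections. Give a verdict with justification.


τ IS a topology on X.

Axiom (T1): ∅ ∈ τ? Yes; X ∈ τ? Yes.
Axiom (T2/T3): check pairwise unions and intersections of members of τ.
All pairwise intersections and unions checked — each lies in τ. Therefore τ satisfies (T1), (T2), (T3): it IS a topology on X.


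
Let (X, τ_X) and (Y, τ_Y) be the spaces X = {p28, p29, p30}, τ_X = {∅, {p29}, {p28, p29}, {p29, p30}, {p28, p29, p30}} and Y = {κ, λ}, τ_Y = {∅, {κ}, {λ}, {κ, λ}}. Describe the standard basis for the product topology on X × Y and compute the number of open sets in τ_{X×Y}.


Basis B = {∅ × ∅, {p29} × {κ}, {p29} × {λ}, {p28, p29} × {κ}, {p28, p29} × {λ}, {p29} × {κ, λ}, {p29, p30} × {κ}, {p29, p30} × {λ}, {p28, p29, p30} × {κ}, {p28, p29, p30} × {λ}, {p28, p29} × {κ, λ}, {p29, p30} × {κ, λ}, {p28, p29, p30} × {κ, λ}}; |τ_{X×Y}| = 25.

Enumerate products U × V with U ∈ τ_X, V ∈ τ_Y (deduplicated):
  ∅ × ∅ = {} (∅)
  {p29} × {κ} = {(p29,κ)}
  {p29} × {λ} = {(p29,λ)}
  {p28, p29} × {κ} = {(p28,κ), (p29,κ)}
  {p28, p29} × {λ} = {(p28,λ), (p29,λ)}
  {p29} × {κ, λ} = {(p29,κ), (p29,λ)}
  {p29, p30} × {κ} = {(p29,κ), (p30,κ)}
  {p29, p30} × {λ} = {(p29,λ), (p30,λ)}
  {p28, p29, p30} × {κ} = {(p28,κ), (p29,κ), (p30,κ)}
  {p28, p29, p30} × {λ} = {(p28,λ), (p29,λ), (p30,λ)}
  {p28, p29} × {κ, λ} = {(p28,κ), (p28,λ), (p29,κ), (p29,λ)}
  {p29, p30} × {κ, λ} = {(p29,κ), (p29,λ), (p30,κ), (p30,λ)}
  {p28, p29, p30} × {κ, λ} = {(p28,κ), (p28,λ), (p29,κ), (p29,λ), (p30,κ), (p30,λ)}
These 13 distinct sets form the basis B.
Close under arbitrary unions to get τ_{X×Y}; counting gives |τ_{X×Y}| = 25.


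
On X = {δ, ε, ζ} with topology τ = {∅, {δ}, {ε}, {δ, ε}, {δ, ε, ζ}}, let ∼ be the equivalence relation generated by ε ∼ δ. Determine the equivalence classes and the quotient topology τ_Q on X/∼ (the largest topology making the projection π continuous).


X/∼ = {[δ=ε], [ζ]}; |τ_Q| = 3.

Equivalence classes: [δ=ε], [ζ].
Quotient map π: X → X/∼ sends δ ↦ [δ=ε], ε ↦ [δ=ε], ζ ↦ [ζ].
For each subset V ⊆ X/∼, compute π^{-1}(V) ⊆ X and check whether π^{-1}(V) ∈ τ. V is open in τ_Q iff π^{-1}(V) ∈ τ.
  V = {}: π^{-1}(V) = ∅ ∈ τ ✓.
  V = {[δ=ε]}: π^{-1}(V) = {δ, ε} ∈ τ ✓.
  V = {[ζ]}: π^{-1}(V) = {ζ} ∉ τ ✗.
  V = {[δ=ε], [ζ]}: π^{-1}(V) = {δ, ε, ζ} ∈ τ ✓.
Open sets in the quotient: τ_Q = {{}, {[δ=ε]}, {[δ=ε], [ζ]}} (3 elements).


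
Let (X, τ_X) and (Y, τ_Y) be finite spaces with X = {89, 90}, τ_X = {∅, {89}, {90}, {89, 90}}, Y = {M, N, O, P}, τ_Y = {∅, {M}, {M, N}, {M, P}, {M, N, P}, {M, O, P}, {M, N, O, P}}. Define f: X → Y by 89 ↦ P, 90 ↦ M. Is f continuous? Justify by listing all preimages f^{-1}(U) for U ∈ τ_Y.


f IS continuous.

Compute f^{-1}(U) for each U ∈ τ_Y:
  U = ∅: f^{-1}(U) = ∅ ∈ τ_X ✓.
  U = {M}: f^{-1}(U) = {90} ∈ τ_X ✓.
  U = {M, N}: f^{-1}(U) = {90} ∈ τ_X ✓.
  U = {M, P}: f^{-1}(U) = {89, 90} ∈ τ_X ✓.
  U = {M, N, P}: f^{-1}(U) = {89, 90} ∈ τ_X ✓.
  U = {M, O, P}: f^{-1}(U) = {89, 90} ∈ τ_X ✓.
  U = {M, N, O, P}: f^{-1}(U) = {89, 90} ∈ τ_X ✓.
Every preimage lies in τ_X, so f IS continuous.


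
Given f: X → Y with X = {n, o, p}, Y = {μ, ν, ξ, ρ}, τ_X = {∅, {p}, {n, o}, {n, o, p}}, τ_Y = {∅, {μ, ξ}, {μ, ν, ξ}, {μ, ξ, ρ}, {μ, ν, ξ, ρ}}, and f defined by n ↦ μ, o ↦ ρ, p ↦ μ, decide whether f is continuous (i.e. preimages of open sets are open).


f is NOT continuous.

Compute f^{-1}(U) for each U ∈ τ_Y:
  U = ∅: f^{-1}(U) = ∅ ∈ τ_X ✓.
  U = {μ, ξ}: f^{-1}(U) = {n, p} ∉ τ_X ✗.
  U = {μ, ν, ξ}: f^{-1}(U) = {n, p} ∉ τ_X ✗.
  U = {μ, ξ, ρ}: f^{-1}(U) = {n, o, p} ∈ τ_X ✓.
  U = {μ, ν, ξ, ρ}: f^{-1}(U) = {n, o, p} ∈ τ_X ✓.
Found U = {μ, ξ} with f^{-1}(U) = {n, p} not in τ_X. Therefore f is NOT continuous.


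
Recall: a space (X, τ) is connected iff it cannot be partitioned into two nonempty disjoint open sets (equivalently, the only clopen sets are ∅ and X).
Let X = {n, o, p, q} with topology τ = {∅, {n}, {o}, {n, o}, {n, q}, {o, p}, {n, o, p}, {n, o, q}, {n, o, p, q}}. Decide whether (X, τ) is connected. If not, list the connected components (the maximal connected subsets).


(X, τ) is disconnected; components = [{n, q}, {o, p}].

Find clopen sets (U ∈ τ with X ∖ U ∈ τ):
  U = ∅, X ∖ U = {n, o, p, q} — both open, so U is clopen.
  U = {n, q}, X ∖ U = {o, p} — both open, so U is clopen.
  U = {o, p}, X ∖ U = {n, q} — both open, so U is clopen.
  U = {n, o, p, q}, X ∖ U = ∅ — both open, so U is clopen.
Nontrivial clopen(s) exist: e.g. {n, q}. So (X, τ) is disconnected.
Compute connected components by grouping points that agree on all clopens:
  component: {n, q}
  component: {o, p}


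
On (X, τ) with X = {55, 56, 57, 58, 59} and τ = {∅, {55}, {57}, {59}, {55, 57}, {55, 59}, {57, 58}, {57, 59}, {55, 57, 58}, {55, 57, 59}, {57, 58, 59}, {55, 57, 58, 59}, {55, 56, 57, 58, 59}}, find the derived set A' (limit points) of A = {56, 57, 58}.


A' = {56, 58}

For each x ∈ X, list the open sets U ∈ τ with x ∈ U, then check whether U ∩ (A ∖ {x}) ≠ ∅ for every such U.
  x = 55: open {55} ∋ x has {55} ∩ (A ∖ {55}) = ∅, so x is NOT a limit point.
  x = 56: opens ∋ x are {55, 56, 57, 58, 59}; each meets A ∖ {56}, so x IS a limit point.
  x = 57: open {57} ∋ x has {57} ∩ (A ∖ {57}) = ∅, so x is NOT a limit point.
  x = 58: opens ∋ x are {57, 58}, {55, 57, 58}, {57, 58, 59}, {55, 57, 58, 59}, {55, 56, 57, 58, 59}; each meets A ∖ {58}, so x IS a limit point.
  x = 59: open {59} ∋ x has {59} ∩ (A ∖ {59}) = ∅, so x is NOT a limit point.
Collecting: A' = {56, 58}.


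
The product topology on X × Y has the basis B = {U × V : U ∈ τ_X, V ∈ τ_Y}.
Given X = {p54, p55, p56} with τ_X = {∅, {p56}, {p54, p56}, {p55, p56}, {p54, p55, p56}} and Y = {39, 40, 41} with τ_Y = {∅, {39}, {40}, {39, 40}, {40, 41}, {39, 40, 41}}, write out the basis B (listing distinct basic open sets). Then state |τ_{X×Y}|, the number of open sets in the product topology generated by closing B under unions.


Basis B = {∅ × ∅, {p56} × {39}, {p56} × {40}, {p54, p56} × {39}, {p54, p56} × {40}, {p55, p56} × {39}, {p55, p56} × {40}, {p56} × {39, 40}, {p56} × {40, 41}, {p54, p55, p56} × {39}, {p54, p55, p56} × {40}, {p56} × {39, 40, 41}, {p54, p56} × {39, 40}, {p54, p56} × {40, 41}, {p55, p56} × {39, 40}, {p55, p56} × {40, 41}, {p54, p56} × {39, 40, 41}, {p54, p55, p56} × {39, 40}, {p54, p55, p56} × {40, 41}, {p55, p56} × {39, 40, 41}, {p54, p55, p56} × {39, 40, 41}}; |τ_{X×Y}| = 70.

Enumerate products U × V with U ∈ τ_X, V ∈ τ_Y (deduplicated):
  ∅ × ∅ = {} (∅)
  {p56} × {39} = {(p56,39)}
  {p56} × {40} = {(p56,40)}
  {p54, p56} × {39} = {(p54,39), (p56,39)}
  {p54, p56} × {40} = {(p54,40), (p56,40)}
  {p55, p56} × {39} = {(p55,39), (p56,39)}
  {p55, p56} × {40} = {(p55,40), (p56,40)}
  {p56} × {39, 40} = {(p56,39), (p56,40)}
  {p56} × {40, 41} = {(p56,40), (p56,41)}
  {p54, p55, p56} × {39} = {(p54,39), (p55,39), (p56,39)}
  {p54, p55, p56} × {40} = {(p54,40), (p55,40), (p56,40)}
  {p56} × {39, 40, 41} = {(p56,39), (p56,40), (p56,41)}
  {p54, p56} × {39, 40} = {(p54,39), (p54,40), (p56,39), (p56,40)}
  {p54, p56} × {40, 41} = {(p54,40), (p54,41), (p56,40), (p56,41)}
  {p55, p56} × {39, 40} = {(p55,39), (p55,40), (p56,39), (p56,40)}
  {p55, p56} × {40, 41} = {(p55,40), (p55,41), (p56,40), (p56,41)}
  {p54, p56} × {39, 40, 41} = {(p54,39), (p54,40), (p54,41), (p56,39), (p56,40), (p56,41)}
  {p54, p55, p56} × {39, 40} = {(p54,39), (p54,40), (p55,39), (p55,40), (p56,39), (p56,40)}
  {p54, p55, p56} × {40, 41} = {(p54,40), (p54,41), (p55,40), (p55,41), (p56,40), (p56,41)}
  {p55, p56} × {39, 40, 41} = {(p55,39), (p55,40), (p55,41), (p56,39), (p56,40), (p56,41)}
  {p54, p55, p56} × {39, 40, 41} = {(p54,39), (p54,40), (p54,41), (p55,39), (p55,40), (p55,41), (p56,39), (p56,40), (p56,41)}
These 21 distinct sets form the basis B.
Close under arbitrary unions to get τ_{X×Y}; counting gives |τ_{X×Y}| = 70.


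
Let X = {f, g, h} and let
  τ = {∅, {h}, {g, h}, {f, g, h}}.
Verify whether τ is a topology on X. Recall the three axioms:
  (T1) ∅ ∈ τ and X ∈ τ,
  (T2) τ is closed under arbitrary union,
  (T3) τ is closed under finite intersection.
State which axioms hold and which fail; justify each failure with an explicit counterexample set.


τ IS a topology on X.

Axiom (T1): ∅ ∈ τ? Yes; X ∈ τ? Yes.
Axiom (T2/T3): check pairwise unions and intersections of members of τ.
All pairwise intersections and unions checked — each lies in τ. Therefore τ satisfies (T1), (T2), (T3): it IS a topology on X.


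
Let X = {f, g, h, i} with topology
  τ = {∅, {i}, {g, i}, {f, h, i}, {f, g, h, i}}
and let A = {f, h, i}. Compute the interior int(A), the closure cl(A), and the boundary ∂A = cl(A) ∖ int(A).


int(A) = {f, h, i}, cl(A) = {f, g, h, i}, ∂A = {g}.

Closed sets in (X, τ) are complements of opens:
  closed(X, τ) = {∅, {g}, {f, h}, {f, g, h}, {f, g, h, i}}.
int(A) = ⋃ {U ∈ τ : U ⊆ A}. Opens contained in A: ∅, {i}, {f, h, i}.
Taking the union of these: int(A) = {f, h, i}.
cl(A) = ⋂ {C closed : A ⊆ C}. Closed sets containing A: {f, g, h, i}.
Intersecting these: cl(A) = {f, g, h, i}.
∂A = cl(A) ∖ int(A) = {f, g, h, i} ∖ {f, h, i} = {g}.
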